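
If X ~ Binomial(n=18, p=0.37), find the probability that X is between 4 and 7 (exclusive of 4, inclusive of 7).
0.519981

We have X ~ Binomial(n=18, p=0.37).

To find P(4 < X ≤ 7), we use:
P(4 < X ≤ 7) = P(X ≤ 7) - P(X ≤ 4)
                 = F(7) - F(4)
                 = 0.665091 - 0.145110
                 = 0.519981

So there's approximately a 52.0% chance that X falls in this range.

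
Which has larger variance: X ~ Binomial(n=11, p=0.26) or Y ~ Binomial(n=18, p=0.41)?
Y has larger variance (4.3542 > 2.1164)

Compute the variance for each distribution:

X ~ Binomial(n=11, p=0.26):
Var(X) = 2.1164

Y ~ Binomial(n=18, p=0.41):
Var(Y) = 4.3542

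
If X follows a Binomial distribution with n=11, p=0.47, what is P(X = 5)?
0.234848

We have X ~ Binomial(n=11, p=0.47).

For a Binomial distribution, the PMF gives us the probability of each outcome.

Using the PMF formula:
P(X = 5) = 0.234848

Rounded to 4 decimal places: 0.2348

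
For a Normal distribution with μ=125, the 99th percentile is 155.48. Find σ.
σ = 13.1021

For X ~ Normal(μ, σ), the p-th percentile satisfies x = μ + z_p × σ,
where z_p = Φ⁻¹(p) is the standard normal quantile.

Step 1: z_{0.99} = Φ⁻¹(0.99) = 2.3263

Step 2: Solve for σ:
155.48 = 125 + 2.3263 × σ
σ = (155.48 - 125) / 2.3263
σ = 30.48 / 2.3263
σ = 13.1021

Verification: μ + z × σ = 125 + 2.3263 × 13.1021 = 155.48 ✓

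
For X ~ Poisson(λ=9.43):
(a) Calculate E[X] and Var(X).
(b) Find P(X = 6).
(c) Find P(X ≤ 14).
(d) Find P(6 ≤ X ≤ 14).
(a) E[X] = 9.4300, Var(X) = 9.4300
(b) P(X = 6) = 0.078404
(c) P(X ≤ 14) = 0.942891
(d) P(6 ≤ X ≤ 14) = 0.850927

We have X ~ Poisson(λ=9.43).

(a) Moments:
E[X] = 9.4300
Var(X) = 9.4300
σ = √Var(X) = 3.0708

(b) Point probability using PMF:
P(X = 6) = 0.078404

(c) Cumulative probability using CDF:
P(X ≤ 14) = F(14) = 0.942891

(d) Range probability:
P(6 ≤ X ≤ 14) = P(X ≤ 14) - P(X ≤ 5)
                   = F(14) - F(5)
                   = 0.942891 - 0.091964
                   = 0.850927

This means approximately 85.1% of outcomes fall in the interval [6, 14].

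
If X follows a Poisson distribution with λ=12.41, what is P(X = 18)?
0.031042

We have X ~ Poisson(λ=12.41).

For a Poisson distribution, the PMF gives us the probability of each outcome.

Using the PMF formula:
P(X = 18) = 0.031042

Rounded to 4 decimal places: 0.0310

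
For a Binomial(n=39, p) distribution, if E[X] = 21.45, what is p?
p = 0.55

For a Binomial(n, p) distribution:
E[X] = n × p

Given n = 39 and E[X] = 21.45:
21.45 = 39 × p
p = 21.45 / 39 = 0.55

Verification: Binomial(39, 0.55) has E[X] = 21.45 ✓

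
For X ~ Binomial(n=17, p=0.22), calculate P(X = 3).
0.223409

We have X ~ Binomial(n=17, p=0.22).

For a Binomial distribution, the PMF gives us the probability of each outcome.

Using the PMF formula:
P(X = 3) = 0.223409

Rounded to 4 decimal places: 0.2234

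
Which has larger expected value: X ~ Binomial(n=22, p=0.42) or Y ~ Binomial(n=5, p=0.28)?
X has larger mean (9.2400 > 1.4000)

Compute the expected value for each distribution:

X ~ Binomial(n=22, p=0.42):
E[X] = 9.2400

Y ~ Binomial(n=5, p=0.28):
E[Y] = 1.4000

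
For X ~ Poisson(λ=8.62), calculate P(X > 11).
0.161753

We have X ~ Poisson(λ=8.62).

P(X > 11) = 1 - P(X ≤ 11)
                = 1 - F(11)
                = 1 - 0.838247
                = 0.161753

So there's approximately a 16.2% chance that X exceeds 11.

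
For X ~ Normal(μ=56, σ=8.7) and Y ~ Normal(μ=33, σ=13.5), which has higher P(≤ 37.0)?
Y has higher probability (P(Y ≤ 37.0) = 0.6165 > P(X ≤ 37.0) = 0.0145)

Compute P(≤ 37.0) for each distribution:

X ~ Normal(μ=56, σ=8.7):
P(X ≤ 37.0) = 0.0145

Y ~ Normal(μ=33, σ=13.5):
P(Y ≤ 37.0) = 0.6165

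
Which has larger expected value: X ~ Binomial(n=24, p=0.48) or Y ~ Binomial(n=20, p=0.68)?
Y has larger mean (13.6000 > 11.5200)

Compute the expected value for each distribution:

X ~ Binomial(n=24, p=0.48):
E[X] = 11.5200

Y ~ Binomial(n=20, p=0.68):
E[Y] = 13.6000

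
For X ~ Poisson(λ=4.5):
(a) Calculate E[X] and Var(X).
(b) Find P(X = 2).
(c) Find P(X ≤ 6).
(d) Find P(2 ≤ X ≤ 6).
(a) E[X] = 4.5000, Var(X) = 4.5000
(b) P(X = 2) = 0.112479
(c) P(X ≤ 6) = 0.831051
(d) P(2 ≤ X ≤ 6) = 0.769951

We have X ~ Poisson(λ=4.5).

(a) Moments:
E[X] = 4.5000
Var(X) = 4.5000
σ = √Var(X) = 2.1213

(b) Point probability using PMF:
P(X = 2) = 0.112479

(c) Cumulative probability using CDF:
P(X ≤ 6) = F(6) = 0.831051

(d) Range probability:
P(2 ≤ X ≤ 6) = P(X ≤ 6) - P(X ≤ 1)
                   = F(6) - F(1)
                   = 0.831051 - 0.061099
                   = 0.769951

This means approximately 77.0% of outcomes fall in the interval [2, 6].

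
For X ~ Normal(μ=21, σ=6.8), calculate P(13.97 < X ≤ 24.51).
0.546525

We have X ~ Normal(μ=21, σ=6.8).

To find P(13.97 < X ≤ 24.51), we use:
P(13.97 < X ≤ 24.51) = P(X ≤ 24.51) - P(X ≤ 13.97)
                 = F(24.51) - F(13.97)
                 = 0.697134 - 0.150609
                 = 0.546525

So there's approximately a 54.7% chance that X falls in this range.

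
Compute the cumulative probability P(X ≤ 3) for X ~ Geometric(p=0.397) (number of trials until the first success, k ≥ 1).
0.780744

We have X ~ Geometric(p=0.397) (number of trials until the first success, k ≥ 1).

The CDF gives us P(X ≤ k).

Using the CDF:
P(X ≤ 3) = 0.780744

This means there's approximately a 78.1% chance that X is at most 3.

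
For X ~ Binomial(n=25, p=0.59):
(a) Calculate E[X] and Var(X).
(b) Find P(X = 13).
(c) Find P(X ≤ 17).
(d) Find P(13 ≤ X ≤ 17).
(a) E[X] = 14.7500, Var(X) = 6.0475
(b) P(X = 13) = 0.123172
(c) P(X ≤ 17) = 0.869157
(d) P(13 ≤ X ≤ 17) = 0.689471

We have X ~ Binomial(n=25, p=0.59).

(a) Moments:
E[X] = 14.7500
Var(X) = 6.0475
σ = √Var(X) = 2.4592

(b) Point probability using PMF:
P(X = 13) = 0.123172

(c) Cumulative probability using CDF:
P(X ≤ 17) = F(17) = 0.869157

(d) Range probability:
P(13 ≤ X ≤ 17) = P(X ≤ 17) - P(X ≤ 12)
                   = F(17) - F(12)
                   = 0.869157 - 0.179686
                   = 0.689471

This means approximately 68.9% of outcomes fall in the interval [13, 17].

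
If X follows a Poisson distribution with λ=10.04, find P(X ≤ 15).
0.949857

We have X ~ Poisson(λ=10.04).

The CDF gives us P(X ≤ k).

Using the CDF:
P(X ≤ 15) = 0.949857

This means there's approximately a 95.0% chance that X is at most 15.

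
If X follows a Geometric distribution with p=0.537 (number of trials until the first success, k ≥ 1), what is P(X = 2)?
0.248631

We have X ~ Geometric(p=0.537) (number of trials until the first success, k ≥ 1).

For a Geometric distribution, the PMF gives us the probability of each outcome.

Using the PMF formula:
P(X = 2) = 0.248631

Rounded to 4 decimal places: 0.2486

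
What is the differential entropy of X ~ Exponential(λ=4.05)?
-0.3987 nats

We have X ~ Exponential(λ=4.05).

The differential entropy measures the uncertainty or information content of the distribution.

For an Exponential distribution with λ=4.05:
h(X) = -0.3987 nats

(In bits, this would be -0.5752 bits.)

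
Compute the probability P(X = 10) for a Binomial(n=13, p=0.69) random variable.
0.208421

We have X ~ Binomial(n=13, p=0.69).

For a Binomial distribution, the PMF gives us the probability of each outcome.

Using the PMF formula:
P(X = 10) = 0.208421

Rounded to 4 decimal places: 0.2084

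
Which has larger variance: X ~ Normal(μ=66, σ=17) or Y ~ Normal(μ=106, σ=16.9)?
X has larger variance (289.0000 > 285.6100)

Compute the variance for each distribution:

X ~ Normal(μ=66, σ=17):
Var(X) = 289.0000

Y ~ Normal(μ=106, σ=16.9):
Var(Y) = 285.6100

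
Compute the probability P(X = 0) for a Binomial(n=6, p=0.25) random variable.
0.177979

We have X ~ Binomial(n=6, p=0.25).

For a Binomial distribution, the PMF gives us the probability of each outcome.

Using the PMF formula:
P(X = 0) = 0.177979

Rounded to 4 decimal places: 0.1780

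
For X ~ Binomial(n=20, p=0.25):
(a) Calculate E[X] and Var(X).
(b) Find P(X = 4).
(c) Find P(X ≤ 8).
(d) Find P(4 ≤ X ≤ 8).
(a) E[X] = 5.0000, Var(X) = 3.7500
(b) P(X = 4) = 0.189685
(c) P(X ≤ 8) = 0.959075
(d) P(4 ≤ X ≤ 8) = 0.733919

We have X ~ Binomial(n=20, p=0.25).

(a) Moments:
E[X] = 5.0000
Var(X) = 3.7500
σ = √Var(X) = 1.9365

(b) Point probability using PMF:
P(X = 4) = 0.189685

(c) Cumulative probability using CDF:
P(X ≤ 8) = F(8) = 0.959075

(d) Range probability:
P(4 ≤ X ≤ 8) = P(X ≤ 8) - P(X ≤ 3)
                   = F(8) - F(3)
                   = 0.959075 - 0.225156
                   = 0.733919

This means approximately 73.4% of outcomes fall in the interval [4, 8].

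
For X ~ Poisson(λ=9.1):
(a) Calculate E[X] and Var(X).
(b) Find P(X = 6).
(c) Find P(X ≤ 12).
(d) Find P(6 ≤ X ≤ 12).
(a) E[X] = 9.1000, Var(X) = 9.1000
(b) P(X = 6) = 0.088072
(c) P(X ≤ 12) = 0.868376
(d) P(6 ≤ X ≤ 12) = 0.758625

We have X ~ Poisson(λ=9.1).

(a) Moments:
E[X] = 9.1000
Var(X) = 9.1000
σ = √Var(X) = 3.0166

(b) Point probability using PMF:
P(X = 6) = 0.088072

(c) Cumulative probability using CDF:
P(X ≤ 12) = F(12) = 0.868376

(d) Range probability:
P(6 ≤ X ≤ 12) = P(X ≤ 12) - P(X ≤ 5)
                   = F(12) - F(5)
                   = 0.868376 - 0.109751
                   = 0.758625

This means approximately 75.9% of outcomes fall in the interval [6, 12].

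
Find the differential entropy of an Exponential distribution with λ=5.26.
-0.6601 nats

We have X ~ Exponential(λ=5.26).

The differential entropy measures the uncertainty or information content of the distribution.

For an Exponential distribution with λ=5.26:
h(X) = -0.6601 nats

(In bits, this would be -0.9524 bits.)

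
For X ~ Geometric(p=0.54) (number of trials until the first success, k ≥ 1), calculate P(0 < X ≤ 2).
0.788400

We have X ~ Geometric(p=0.54) (number of trials until the first success, k ≥ 1).

To find P(0 < X ≤ 2), we use:
P(0 < X ≤ 2) = P(X ≤ 2) - P(X ≤ 0)
                 = F(2) - F(0)
                 = 0.788400 - 0.000000
                 = 0.788400

So there's approximately a 78.8% chance that X falls in this range.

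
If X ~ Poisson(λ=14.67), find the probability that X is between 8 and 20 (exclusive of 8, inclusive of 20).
0.885695

We have X ~ Poisson(λ=14.67).

To find P(8 < X ≤ 20), we use:
P(8 < X ≤ 20) = P(X ≤ 20) - P(X ≤ 8)
                 = F(20) - F(8)
                 = 0.930074 - 0.044379
                 = 0.885695

So there's approximately a 88.6% chance that X falls in this range.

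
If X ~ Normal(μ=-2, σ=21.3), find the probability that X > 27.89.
0.080266

We have X ~ Normal(μ=-2, σ=21.3).

P(X > 27.89) = 1 - P(X ≤ 27.89)
                = 1 - F(27.89)
                = 1 - 0.919734
                = 0.080266

So there's approximately a 8.0% chance that X exceeds 27.89.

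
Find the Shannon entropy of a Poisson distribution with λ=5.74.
2.2763 nats

We have X ~ Poisson(λ=5.74).

The Shannon entropy measures the uncertainty or information content of the distribution.

For a Poisson distribution with λ=5.74:
H(X) = 2.2763 nats

(In bits, this would be 3.2840 bits.)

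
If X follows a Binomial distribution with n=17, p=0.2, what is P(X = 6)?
0.068038

We have X ~ Binomial(n=17, p=0.2).

For a Binomial distribution, the PMF gives us the probability of each outcome.

Using the PMF formula:
P(X = 6) = 0.068038

Rounded to 4 decimal places: 0.0680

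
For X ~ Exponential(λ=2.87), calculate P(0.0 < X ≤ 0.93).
0.930685

We have X ~ Exponential(λ=2.87).

To find P(0.0 < X ≤ 0.93), we use:
P(0.0 < X ≤ 0.93) = P(X ≤ 0.93) - P(X ≤ 0.0)
                 = F(0.93) - F(0.0)
                 = 0.930685 - 0.000000
                 = 0.930685

So there's approximately a 93.1% chance that X falls in this range.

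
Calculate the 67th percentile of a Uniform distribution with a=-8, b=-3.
-4.6500

We have X ~ Uniform(a=-8, b=-3).

We want to find x such that P(X ≤ x) = 0.67.

This is the 67th percentile, which means 67% of values fall below this point.

Using the inverse CDF (quantile function):
x = F⁻¹(0.67) = -4.6500

Verification: P(X ≤ -4.6500) = 0.67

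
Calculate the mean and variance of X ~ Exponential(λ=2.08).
E[X] = 0.4808, Var(X) = 0.2311

We have X ~ Exponential(λ=2.08).

For an Exponential distribution with λ=2.08:

Expected value:
E[X] = 0.4808

Variance:
Var(X) = 0.2311

Standard deviation:
σ = √Var(X) = 0.4808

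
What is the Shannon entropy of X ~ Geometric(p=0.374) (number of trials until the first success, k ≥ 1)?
1.7675 nats

We have X ~ Geometric(p=0.374) (number of trials until the first success, k ≥ 1).

The Shannon entropy measures the uncertainty or information content of the distribution.

For a Geometric distribution with p=0.374 (number of trials until the first success, k ≥ 1):
H(X) = 1.7675 nats

(In bits, this would be 2.5500 bits.)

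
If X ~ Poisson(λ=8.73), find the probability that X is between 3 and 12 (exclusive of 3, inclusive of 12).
0.868868

We have X ~ Poisson(λ=8.73).

To find P(3 < X ≤ 12), we use:
P(3 < X ≤ 12) = P(X ≤ 12) - P(X ≤ 3)
                 = F(12) - F(3)
                 = 0.894528 - 0.025660
                 = 0.868868

So there's approximately a 86.9% chance that X falls in this range.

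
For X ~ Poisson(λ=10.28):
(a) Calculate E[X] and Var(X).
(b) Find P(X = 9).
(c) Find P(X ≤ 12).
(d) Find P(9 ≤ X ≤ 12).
(a) E[X] = 10.2800, Var(X) = 10.2800
(b) P(X = 9) = 0.121235
(c) P(X ≤ 12) = 0.764304
(d) P(9 ≤ X ≤ 12) = 0.462114

We have X ~ Poisson(λ=10.28).

(a) Moments:
E[X] = 10.2800
Var(X) = 10.2800
σ = √Var(X) = 3.2062

(b) Point probability using PMF:
P(X = 9) = 0.121235

(c) Cumulative probability using CDF:
P(X ≤ 12) = F(12) = 0.764304

(d) Range probability:
P(9 ≤ X ≤ 12) = P(X ≤ 12) - P(X ≤ 8)
                   = F(12) - F(8)
                   = 0.764304 - 0.302190
                   = 0.462114

This means approximately 46.2% of outcomes fall in the interval [9, 12].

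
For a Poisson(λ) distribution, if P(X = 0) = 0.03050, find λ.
λ = 3.4900

For a Poisson(λ) distribution, the PMF at 0 is:
P(X = 0) = λ^0 e^(-λ) / 0! = e^(-λ)

Given P(X = 0) = 0.03050:
e^(-λ) = 0.03050
-λ = ln(0.03050)
λ = -ln(0.03050) = 3.4900

Verification: e^(-3.4900) = 0.03050 ✓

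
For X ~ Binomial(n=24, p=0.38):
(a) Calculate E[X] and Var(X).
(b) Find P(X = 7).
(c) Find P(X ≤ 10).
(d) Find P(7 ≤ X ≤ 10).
(a) E[X] = 9.1200, Var(X) = 5.6544
(b) P(X = 7) = 0.117044
(c) P(X ≤ 10) = 0.722521
(d) P(7 ≤ X ≤ 10) = 0.588291

We have X ~ Binomial(n=24, p=0.38).

(a) Moments:
E[X] = 9.1200
Var(X) = 5.6544
σ = √Var(X) = 2.3779

(b) Point probability using PMF:
P(X = 7) = 0.117044

(c) Cumulative probability using CDF:
P(X ≤ 10) = F(10) = 0.722521

(d) Range probability:
P(7 ≤ X ≤ 10) = P(X ≤ 10) - P(X ≤ 6)
                   = F(10) - F(6)
                   = 0.722521 - 0.134230
                   = 0.588291

This means approximately 58.8% of outcomes fall in the interval [7, 10].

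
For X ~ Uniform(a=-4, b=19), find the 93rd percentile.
17.3900

We have X ~ Uniform(a=-4, b=19).

We want to find x such that P(X ≤ x) = 0.93.

This is the 93rd percentile, which means 93% of values fall below this point.

Using the inverse CDF (quantile function):
x = F⁻¹(0.93) = 17.3900

Verification: P(X ≤ 17.3900) = 0.93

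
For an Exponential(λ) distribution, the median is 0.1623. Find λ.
λ = 4.2708

For X ~ Exponential(λ), the CDF is F(x) = 1 - e^(-λx).
The median m satisfies F(m) = 0.5:
1 - e^(-λm) = 0.5
e^(-λm) = 0.5
λm = ln(2)
m = ln(2) / λ

Given m = 0.1623:
λ = ln(2) / 0.1623 = 0.693147 / 0.1623 = 4.2708

Verification: ln(2) / 4.2708 = 0.1623 ✓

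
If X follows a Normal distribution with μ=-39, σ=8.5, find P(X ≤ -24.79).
0.952715

We have X ~ Normal(μ=-39, σ=8.5).

The CDF gives us P(X ≤ k).

Using the CDF:
P(X ≤ -24.79) = 0.952715

This means there's approximately a 95.3% chance that X is at most -24.79.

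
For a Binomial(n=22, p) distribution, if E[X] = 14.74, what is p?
p = 0.67

For a Binomial(n, p) distribution:
E[X] = n × p

Given n = 22 and E[X] = 14.74:
14.74 = 22 × p
p = 14.74 / 22 = 0.67

Verification: Binomial(22, 0.67) has E[X] = 14.74 ✓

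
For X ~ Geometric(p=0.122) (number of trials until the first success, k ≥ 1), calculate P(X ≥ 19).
0.096139

We have X ~ Geometric(p=0.122) (number of trials until the first success, k ≥ 1).

For discrete distributions, P(X ≥ 19) = 1 - P(X ≤ 18).

P(X ≤ 18) = 0.903861
P(X ≥ 19) = 1 - 0.903861 = 0.096139

So there's approximately a 9.6% chance that X is at least 19.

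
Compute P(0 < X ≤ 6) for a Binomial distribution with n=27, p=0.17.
0.831167

We have X ~ Binomial(n=27, p=0.17).

To find P(0 < X ≤ 6), we use:
P(0 < X ≤ 6) = P(X ≤ 6) - P(X ≤ 0)
                 = F(6) - F(0)
                 = 0.837700 - 0.006533
                 = 0.831167

So there's approximately a 83.1% chance that X falls in this range.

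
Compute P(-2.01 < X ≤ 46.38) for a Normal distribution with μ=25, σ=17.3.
0.832511

We have X ~ Normal(μ=25, σ=17.3).

To find P(-2.01 < X ≤ 46.38), we use:
P(-2.01 < X ≤ 46.38) = P(X ≤ 46.38) - P(X ≤ -2.01)
                 = F(46.38) - F(-2.01)
                 = 0.891741 - 0.059230
                 = 0.832511

So there's approximately a 83.3% chance that X falls in this range.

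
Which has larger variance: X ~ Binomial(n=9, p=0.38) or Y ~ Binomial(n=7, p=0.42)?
X has larger variance (2.1204 > 1.7052)

Compute the variance for each distribution:

X ~ Binomial(n=9, p=0.38):
Var(X) = 2.1204

Y ~ Binomial(n=7, p=0.42):
Var(Y) = 1.7052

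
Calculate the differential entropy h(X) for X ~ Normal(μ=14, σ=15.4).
4.1533 nats

We have X ~ Normal(μ=14, σ=15.4).

The differential entropy measures the uncertainty or information content of the distribution.

For a Normal distribution with μ=14, σ=15.4:
h(X) = 4.1533 nats

(In bits, this would be 5.9920 bits.)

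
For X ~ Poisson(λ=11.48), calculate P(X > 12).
0.364791

We have X ~ Poisson(λ=11.48).

P(X > 12) = 1 - P(X ≤ 12)
                = 1 - F(12)
                = 1 - 0.635209
                = 0.364791

So there's approximately a 36.5% chance that X exceeds 12.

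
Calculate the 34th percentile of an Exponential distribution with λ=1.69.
0.2459

We have X ~ Exponential(λ=1.69).

We want to find x such that P(X ≤ x) = 0.34.

This is the 34th percentile, which means 34% of values fall below this point.

Using the inverse CDF (quantile function):
x = F⁻¹(0.34) = 0.2459

Verification: P(X ≤ 0.2459) = 0.34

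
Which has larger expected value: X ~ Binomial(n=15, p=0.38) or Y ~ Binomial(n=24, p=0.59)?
Y has larger mean (14.1600 > 5.7000)

Compute the expected value for each distribution:

X ~ Binomial(n=15, p=0.38):
E[X] = 5.7000

Y ~ Binomial(n=24, p=0.59):
E[Y] = 14.1600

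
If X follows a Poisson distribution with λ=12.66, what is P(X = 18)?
0.034618

We have X ~ Poisson(λ=12.66).

For a Poisson distribution, the PMF gives us the probability of each outcome.

Using the PMF formula:
P(X = 18) = 0.034618

Rounded to 4 decimal places: 0.0346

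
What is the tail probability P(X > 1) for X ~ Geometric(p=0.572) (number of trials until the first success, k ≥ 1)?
0.428000

We have X ~ Geometric(p=0.572) (number of trials until the first success, k ≥ 1).

P(X > 1) = 1 - P(X ≤ 1)
                = 1 - F(1)
                = 1 - 0.572000
                = 0.428000

So there's approximately a 42.8% chance that X exceeds 1.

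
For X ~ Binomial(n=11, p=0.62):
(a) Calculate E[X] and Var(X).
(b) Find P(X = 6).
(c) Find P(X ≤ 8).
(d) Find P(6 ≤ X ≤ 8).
(a) E[X] = 6.8200, Var(X) = 2.5916
(b) P(X = 6) = 0.207927
(c) P(X ≤ 8) = 0.852202
(d) P(6 ≤ X ≤ 8) = 0.647930

We have X ~ Binomial(n=11, p=0.62).

(a) Moments:
E[X] = 6.8200
Var(X) = 2.5916
σ = √Var(X) = 1.6098

(b) Point probability using PMF:
P(X = 6) = 0.207927

(c) Cumulative probability using CDF:
P(X ≤ 8) = F(8) = 0.852202

(d) Range probability:
P(6 ≤ X ≤ 8) = P(X ≤ 8) - P(X ≤ 5)
                   = F(8) - F(5)
                   = 0.852202 - 0.204272
                   = 0.647930

This means approximately 64.8% of outcomes fall in the interval [6, 8].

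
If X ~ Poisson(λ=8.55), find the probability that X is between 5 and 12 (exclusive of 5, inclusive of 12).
0.760157

We have X ~ Poisson(λ=8.55).

To find P(5 < X ≤ 12), we use:
P(5 < X ≤ 12) = P(X ≤ 12) - P(X ≤ 5)
                 = F(12) - F(5)
                 = 0.906031 - 0.145874
                 = 0.760157

So there's approximately a 76.0% chance that X falls in this range.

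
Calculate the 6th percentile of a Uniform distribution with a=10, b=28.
11.0800

We have X ~ Uniform(a=10, b=28).

We want to find x such that P(X ≤ x) = 0.06.

This is the 6th percentile, which means 6% of values fall below this point.

Using the inverse CDF (quantile function):
x = F⁻¹(0.06) = 11.0800

Verification: P(X ≤ 11.0800) = 0.06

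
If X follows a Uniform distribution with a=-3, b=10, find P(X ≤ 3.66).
0.512308

We have X ~ Uniform(a=-3, b=10).

The CDF gives us P(X ≤ k).

Using the CDF:
P(X ≤ 3.66) = 0.512308

This means there's approximately a 51.2% chance that X is at most 3.66.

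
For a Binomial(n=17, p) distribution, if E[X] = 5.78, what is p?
p = 0.34

For a Binomial(n, p) distribution:
E[X] = n × p

Given n = 17 and E[X] = 5.78:
5.78 = 17 × p
p = 5.78 / 17 = 0.34

Verification: Binomial(17, 0.34) has E[X] = 5.78 ✓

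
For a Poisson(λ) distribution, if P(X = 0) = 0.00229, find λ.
λ = 6.0792

For a Poisson(λ) distribution, the PMF at 0 is:
P(X = 0) = λ^0 e^(-λ) / 0! = e^(-λ)

Given P(X = 0) = 0.00229:
e^(-λ) = 0.00229
-λ = ln(0.00229)
λ = -ln(0.00229) = 6.0792

Verification: e^(-6.0792) = 0.00229 ✓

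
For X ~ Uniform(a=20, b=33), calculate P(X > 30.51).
0.191538

We have X ~ Uniform(a=20, b=33).

P(X > 30.51) = 1 - P(X ≤ 30.51)
                = 1 - F(30.51)
                = 1 - 0.808462
                = 0.191538

So there's approximately a 19.2% chance that X exceeds 30.51.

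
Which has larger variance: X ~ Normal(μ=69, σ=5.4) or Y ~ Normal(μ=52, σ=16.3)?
Y has larger variance (265.6900 > 29.1600)

Compute the variance for each distribution:

X ~ Normal(μ=69, σ=5.4):
Var(X) = 29.1600

Y ~ Normal(μ=52, σ=16.3):
Var(Y) = 265.6900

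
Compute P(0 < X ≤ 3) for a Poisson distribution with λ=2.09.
0.716842

We have X ~ Poisson(λ=2.09).

To find P(0 < X ≤ 3), we use:
P(0 < X ≤ 3) = P(X ≤ 3) - P(X ≤ 0)
                 = F(3) - F(0)
                 = 0.840529 - 0.123687
                 = 0.716842

So there's approximately a 71.7% chance that X falls in this range.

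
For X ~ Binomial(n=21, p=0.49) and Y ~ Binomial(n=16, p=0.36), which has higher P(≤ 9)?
Y has higher probability (P(Y ≤ 9) = 0.9720 > P(X ≤ 9) = 0.3661)

Compute P(≤ 9) for each distribution:

X ~ Binomial(n=21, p=0.49):
P(X ≤ 9) = 0.3661

Y ~ Binomial(n=16, p=0.36):
P(Y ≤ 9) = 0.9720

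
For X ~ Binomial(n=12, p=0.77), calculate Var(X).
2.1252

We have X ~ Binomial(n=12, p=0.77).

For a Binomial distribution with n=12, p=0.77:
Var(X) = 2.1252

The variance measures the spread of the distribution around the mean.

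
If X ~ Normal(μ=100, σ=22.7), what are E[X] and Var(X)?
E[X] = 100.0000, Var(X) = 515.2900

We have X ~ Normal(μ=100, σ=22.7).

For a Normal distribution with μ=100, σ=22.7:

Expected value:
E[X] = 100.0000

Variance:
Var(X) = 515.2900

Standard deviation:
σ = √Var(X) = 22.7000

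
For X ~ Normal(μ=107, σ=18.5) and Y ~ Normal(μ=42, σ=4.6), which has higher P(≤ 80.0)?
Y has higher probability (P(Y ≤ 80.0) = 1.0000 > P(X ≤ 80.0) = 0.0722)

Compute P(≤ 80.0) for each distribution:

X ~ Normal(μ=107, σ=18.5):
P(X ≤ 80.0) = 0.0722

Y ~ Normal(μ=42, σ=4.6):
P(Y ≤ 80.0) = 1.0000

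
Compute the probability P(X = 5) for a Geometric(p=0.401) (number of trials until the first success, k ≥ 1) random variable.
0.051624

We have X ~ Geometric(p=0.401) (number of trials until the first success, k ≥ 1).

For a Geometric distribution, the PMF gives us the probability of each outcome.

Using the PMF formula:
P(X = 5) = 0.051624

Rounded to 4 decimal places: 0.0516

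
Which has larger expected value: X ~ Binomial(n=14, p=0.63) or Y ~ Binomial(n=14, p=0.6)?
X has larger mean (8.8200 > 8.4000)

Compute the expected value for each distribution:

X ~ Binomial(n=14, p=0.63):
E[X] = 8.8200

Y ~ Binomial(n=14, p=0.6):
E[Y] = 8.4000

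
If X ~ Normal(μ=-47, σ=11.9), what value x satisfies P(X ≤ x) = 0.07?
-64.5619

We have X ~ Normal(μ=-47, σ=11.9).

We want to find x such that P(X ≤ x) = 0.07.

This is the 7th percentile, which means 7% of values fall below this point.

Using the inverse CDF (quantile function):
x = F⁻¹(0.07) = -64.5619

Verification: P(X ≤ -64.5619) = 0.07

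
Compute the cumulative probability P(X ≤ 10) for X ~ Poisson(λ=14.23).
0.160933

We have X ~ Poisson(λ=14.23).

The CDF gives us P(X ≤ k).

Using the CDF:
P(X ≤ 10) = 0.160933

This means there's approximately a 16.1% chance that X is at most 10.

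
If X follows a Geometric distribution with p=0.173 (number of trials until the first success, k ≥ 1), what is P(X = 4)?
0.097850

We have X ~ Geometric(p=0.173) (number of trials until the first success, k ≥ 1).

For a Geometric distribution, the PMF gives us the probability of each outcome.

Using the PMF formula:
P(X = 4) = 0.097850

Rounded to 4 decimal places: 0.0979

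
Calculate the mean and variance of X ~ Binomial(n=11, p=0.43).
E[X] = 4.7300, Var(X) = 2.6961

We have X ~ Binomial(n=11, p=0.43).

For a Binomial distribution with n=11, p=0.43:

Expected value:
E[X] = 4.7300

Variance:
Var(X) = 2.6961

Standard deviation:
σ = √Var(X) = 1.6420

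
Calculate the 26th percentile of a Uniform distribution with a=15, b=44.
22.5400

We have X ~ Uniform(a=15, b=44).

We want to find x such that P(X ≤ x) = 0.26.

This is the 26th percentile, which means 26% of values fall below this point.

Using the inverse CDF (quantile function):
x = F⁻¹(0.26) = 22.5400

Verification: P(X ≤ 22.5400) = 0.26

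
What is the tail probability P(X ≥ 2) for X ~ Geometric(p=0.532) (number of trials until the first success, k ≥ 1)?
0.468000

We have X ~ Geometric(p=0.532) (number of trials until the first success, k ≥ 1).

For discrete distributions, P(X ≥ 2) = 1 - P(X ≤ 1).

P(X ≤ 1) = 0.532000
P(X ≥ 2) = 1 - 0.532000 = 0.468000

So there's approximately a 46.8% chance that X is at least 2.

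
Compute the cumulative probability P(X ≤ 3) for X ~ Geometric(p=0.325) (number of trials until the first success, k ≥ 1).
0.692453

We have X ~ Geometric(p=0.325) (number of trials until the first success, k ≥ 1).

The CDF gives us P(X ≤ k).

Using the CDF:
P(X ≤ 3) = 0.692453

This means there's approximately a 69.2% chance that X is at most 3.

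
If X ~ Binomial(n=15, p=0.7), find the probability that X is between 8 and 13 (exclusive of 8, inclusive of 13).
0.833590

We have X ~ Binomial(n=15, p=0.7).

To find P(8 < X ≤ 13), we use:
P(8 < X ≤ 13) = P(X ≤ 13) - P(X ≤ 8)
                 = F(13) - F(8)
                 = 0.964732 - 0.131143
                 = 0.833590

So there's approximately a 83.4% chance that X falls in this range.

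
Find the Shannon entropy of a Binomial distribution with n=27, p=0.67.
2.3104 nats

We have X ~ Binomial(n=27, p=0.67).

The Shannon entropy measures the uncertainty or information content of the distribution.

For a Binomial distribution with n=27, p=0.67:
H(X) = 2.3104 nats

(In bits, this would be 3.3332 bits.)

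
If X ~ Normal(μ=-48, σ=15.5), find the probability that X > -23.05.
0.053734

We have X ~ Normal(μ=-48, σ=15.5).

P(X > -23.05) = 1 - P(X ≤ -23.05)
                = 1 - F(-23.05)
                = 1 - 0.946266
                = 0.053734

So there's approximately a 5.4% chance that X exceeds -23.05.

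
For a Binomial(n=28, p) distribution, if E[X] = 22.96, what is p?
p = 0.82

For a Binomial(n, p) distribution:
E[X] = n × p

Given n = 28 and E[X] = 22.96:
22.96 = 28 × p
p = 22.96 / 28 = 0.82

Verification: Binomial(28, 0.82) has E[X] = 22.96 ✓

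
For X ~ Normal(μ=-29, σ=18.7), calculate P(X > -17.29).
0.265591

We have X ~ Normal(μ=-29, σ=18.7).

P(X > -17.29) = 1 - P(X ≤ -17.29)
                = 1 - F(-17.29)
                = 1 - 0.734409
                = 0.265591

So there's approximately a 26.6% chance that X exceeds -17.29.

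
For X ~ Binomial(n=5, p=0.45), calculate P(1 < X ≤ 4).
0.725330

We have X ~ Binomial(n=5, p=0.45).

To find P(1 < X ≤ 4), we use:
P(1 < X ≤ 4) = P(X ≤ 4) - P(X ≤ 1)
                 = F(4) - F(1)
                 = 0.981547 - 0.256218
                 = 0.725330

So there's approximately a 72.5% chance that X falls in this range.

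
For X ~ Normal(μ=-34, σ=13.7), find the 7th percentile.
-54.2183

We have X ~ Normal(μ=-34, σ=13.7).

We want to find x such that P(X ≤ x) = 0.07.

This is the 7th percentile, which means 7% of values fall below this point.

Using the inverse CDF (quantile function):
x = F⁻¹(0.07) = -54.2183

Verification: P(X ≤ -54.2183) = 0.07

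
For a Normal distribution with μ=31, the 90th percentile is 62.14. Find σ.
σ = 24.2987

For X ~ Normal(μ, σ), the p-th percentile satisfies x = μ + z_p × σ,
where z_p = Φ⁻¹(p) is the standard normal quantile.

Step 1: z_{0.9} = Φ⁻¹(0.9) = 1.2816

Step 2: Solve for σ:
62.14 = 31 + 1.2816 × σ
σ = (62.14 - 31) / 1.2816
σ = 31.14 / 1.2816
σ = 24.2987

Verification: μ + z × σ = 31 + 1.2816 × 24.2987 = 62.14 ✓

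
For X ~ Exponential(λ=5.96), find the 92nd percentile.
0.4238

We have X ~ Exponential(λ=5.96).

We want to find x such that P(X ≤ x) = 0.92.

This is the 92nd percentile, which means 92% of values fall below this point.

Using the inverse CDF (quantile function):
x = F⁻¹(0.92) = 0.4238

Verification: P(X ≤ 0.4238) = 0.92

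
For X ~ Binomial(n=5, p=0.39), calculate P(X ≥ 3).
0.300308

We have X ~ Binomial(n=5, p=0.39).

For discrete distributions, P(X ≥ 3) = 1 - P(X ≤ 2).

P(X ≤ 2) = 0.699692
P(X ≥ 3) = 1 - 0.699692 = 0.300308

So there's approximately a 30.0% chance that X is at least 3.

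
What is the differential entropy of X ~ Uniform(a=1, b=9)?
2.0794 nats

We have X ~ Uniform(a=1, b=9).

The differential entropy measures the uncertainty or information content of the distribution.

For a Uniform distribution with a=1, b=9:
h(X) = 2.0794 nats

(In bits, this would be 3.0000 bits.)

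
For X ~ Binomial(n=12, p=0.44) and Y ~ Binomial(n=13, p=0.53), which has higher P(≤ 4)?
X has higher probability (P(X ≤ 4) = 0.3296 > P(Y ≤ 4) = 0.0918)

Compute P(≤ 4) for each distribution:

X ~ Binomial(n=12, p=0.44):
P(X ≤ 4) = 0.3296

Y ~ Binomial(n=13, p=0.53):
P(Y ≤ 4) = 0.0918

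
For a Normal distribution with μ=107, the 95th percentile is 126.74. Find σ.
σ = 12.0011

For X ~ Normal(μ, σ), the p-th percentile satisfies x = μ + z_p × σ,
where z_p = Φ⁻¹(p) is the standard normal quantile.

Step 1: z_{0.95} = Φ⁻¹(0.95) = 1.6449

Step 2: Solve for σ:
126.74 = 107 + 1.6449 × σ
σ = (126.74 - 107) / 1.6449
σ = 19.74 / 1.6449
σ = 12.0011

Verification: μ + z × σ = 107 + 1.6449 × 12.0011 = 126.74 ✓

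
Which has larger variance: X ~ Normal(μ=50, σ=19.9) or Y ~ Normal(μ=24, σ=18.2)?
X has larger variance (396.0100 > 331.2400)

Compute the variance for each distribution:

X ~ Normal(μ=50, σ=19.9):
Var(X) = 396.0100

Y ~ Normal(μ=24, σ=18.2):
Var(Y) = 331.2400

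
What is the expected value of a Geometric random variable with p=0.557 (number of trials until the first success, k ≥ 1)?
1.7953

We have X ~ Geometric(p=0.557) (number of trials until the first success, k ≥ 1).

For a Geometric distribution with p=0.557 (number of trials until the first success, k ≥ 1):
E[X] = 1.7953

This is the expected (average) value of X.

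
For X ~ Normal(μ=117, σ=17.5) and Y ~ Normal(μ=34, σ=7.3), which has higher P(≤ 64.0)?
Y has higher probability (P(Y ≤ 64.0) = 1.0000 > P(X ≤ 64.0) = 0.0012)

Compute P(≤ 64.0) for each distribution:

X ~ Normal(μ=117, σ=17.5):
P(X ≤ 64.0) = 0.0012

Y ~ Normal(μ=34, σ=7.3):
P(Y ≤ 64.0) = 1.0000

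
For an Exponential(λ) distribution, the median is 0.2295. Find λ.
λ = 3.0202

For X ~ Exponential(λ), the CDF is F(x) = 1 - e^(-λx).
The median m satisfies F(m) = 0.5:
1 - e^(-λm) = 0.5
e^(-λm) = 0.5
λm = ln(2)
m = ln(2) / λ

Given m = 0.2295:
λ = ln(2) / 0.2295 = 0.693147 / 0.2295 = 3.0202

Verification: ln(2) / 3.0202 = 0.2295 ✓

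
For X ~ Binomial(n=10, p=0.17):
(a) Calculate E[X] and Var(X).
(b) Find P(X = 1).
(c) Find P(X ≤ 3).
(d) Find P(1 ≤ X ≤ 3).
(a) E[X] = 1.7000, Var(X) = 1.4110
(b) P(X = 1) = 0.317798
(c) P(X ≤ 3) = 0.925853
(d) P(1 ≤ X ≤ 3) = 0.770692

We have X ~ Binomial(n=10, p=0.17).

(a) Moments:
E[X] = 1.7000
Var(X) = 1.4110
σ = √Var(X) = 1.1879

(b) Point probability using PMF:
P(X = 1) = 0.317798

(c) Cumulative probability using CDF:
P(X ≤ 3) = F(3) = 0.925853

(d) Range probability:
P(1 ≤ X ≤ 3) = P(X ≤ 3) - P(X ≤ 0)
                   = F(3) - F(0)
                   = 0.925853 - 0.155160
                   = 0.770692

This means approximately 77.1% of outcomes fall in the interval [1, 3].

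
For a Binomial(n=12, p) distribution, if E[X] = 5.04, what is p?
p = 0.42

For a Binomial(n, p) distribution:
E[X] = n × p

Given n = 12 and E[X] = 5.04:
5.04 = 12 × p
p = 5.04 / 12 = 0.42

Verification: Binomial(12, 0.42) has E[X] = 5.04 ✓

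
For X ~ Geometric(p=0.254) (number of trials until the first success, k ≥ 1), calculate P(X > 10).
0.053381

We have X ~ Geometric(p=0.254) (number of trials until the first success, k ≥ 1).

P(X > 10) = 1 - P(X ≤ 10)
                = 1 - F(10)
                = 1 - 0.946619
                = 0.053381

So there's approximately a 5.3% chance that X exceeds 10.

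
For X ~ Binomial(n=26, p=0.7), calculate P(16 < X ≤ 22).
0.744517

We have X ~ Binomial(n=26, p=0.7).

To find P(16 < X ≤ 22), we use:
P(16 < X ≤ 22) = P(X ≤ 22) - P(X ≤ 16)
                 = F(22) - F(16)
                 = 0.974043 - 0.229527
                 = 0.744517

So there's approximately a 74.5% chance that X falls in this range.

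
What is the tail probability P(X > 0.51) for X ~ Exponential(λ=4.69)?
0.091456

We have X ~ Exponential(λ=4.69).

P(X > 0.51) = 1 - P(X ≤ 0.51)
                = 1 - F(0.51)
                = 1 - 0.908544
                = 0.091456

So there's approximately a 9.1% chance that X exceeds 0.51.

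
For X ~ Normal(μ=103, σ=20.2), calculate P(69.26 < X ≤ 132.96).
0.883555

We have X ~ Normal(μ=103, σ=20.2).

To find P(69.26 < X ≤ 132.96), we use:
P(69.26 < X ≤ 132.96) = P(X ≤ 132.96) - P(X ≤ 69.26)
                 = F(132.96) - F(69.26)
                 = 0.930985 - 0.047430
                 = 0.883555

So there's approximately a 88.4% chance that X falls in this range.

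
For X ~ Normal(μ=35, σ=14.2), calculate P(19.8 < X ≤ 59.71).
0.816868

We have X ~ Normal(μ=35, σ=14.2).

To find P(19.8 < X ≤ 59.71), we use:
P(19.8 < X ≤ 59.71) = P(X ≤ 59.71) - P(X ≤ 19.8)
                 = F(59.71) - F(19.8)
                 = 0.959083 - 0.142215
                 = 0.816868

So there's approximately a 81.7% chance that X falls in this range.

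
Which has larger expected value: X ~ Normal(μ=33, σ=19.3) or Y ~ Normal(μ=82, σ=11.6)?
Y has larger mean (82.0000 > 33.0000)

Compute the expected value for each distribution:

X ~ Normal(μ=33, σ=19.3):
E[X] = 33.0000

Y ~ Normal(μ=82, σ=11.6):
E[Y] = 82.0000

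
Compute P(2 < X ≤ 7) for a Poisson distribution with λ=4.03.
0.713320

We have X ~ Poisson(λ=4.03).

To find P(2 < X ≤ 7), we use:
P(2 < X ≤ 7) = P(X ≤ 7) - P(X ≤ 2)
                 = F(7) - F(2)
                 = 0.947060 - 0.233740
                 = 0.713320

So there's approximately a 71.3% chance that X falls in this range.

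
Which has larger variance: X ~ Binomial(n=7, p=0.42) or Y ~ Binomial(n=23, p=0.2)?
Y has larger variance (3.6800 > 1.7052)

Compute the variance for each distribution:

X ~ Binomial(n=7, p=0.42):
Var(X) = 1.7052

Y ~ Binomial(n=23, p=0.2):
Var(Y) = 3.6800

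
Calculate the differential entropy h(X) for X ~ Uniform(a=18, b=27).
2.1972 nats

We have X ~ Uniform(a=18, b=27).

The differential entropy measures the uncertainty or information content of the distribution.

For a Uniform distribution with a=18, b=27:
h(X) = 2.1972 nats

(In bits, this would be 3.1699 bits.)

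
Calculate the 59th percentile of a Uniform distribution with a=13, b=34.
25.3900

We have X ~ Uniform(a=13, b=34).

We want to find x such that P(X ≤ x) = 0.59.

This is the 59th percentile, which means 59% of values fall below this point.

Using the inverse CDF (quantile function):
x = F⁻¹(0.59) = 25.3900

Verification: P(X ≤ 25.3900) = 0.59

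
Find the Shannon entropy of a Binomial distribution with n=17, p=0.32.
2.0691 nats

We have X ~ Binomial(n=17, p=0.32).

The Shannon entropy measures the uncertainty or information content of the distribution.

For a Binomial distribution with n=17, p=0.32:
H(X) = 2.0691 nats

(In bits, this would be 2.9852 bits.)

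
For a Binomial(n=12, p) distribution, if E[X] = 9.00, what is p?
p = 0.75

For a Binomial(n, p) distribution:
E[X] = n × p

Given n = 12 and E[X] = 9.00:
9.00 = 12 × p
p = 9.00 / 12 = 0.75

Verification: Binomial(12, 0.75) has E[X] = 9.00 ✓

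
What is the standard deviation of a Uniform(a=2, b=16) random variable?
4.0415

We have X ~ Uniform(a=2, b=16).

For a Uniform distribution with a=2, b=16:
σ = √Var(X) = 4.0415

The standard deviation is the square root of the variance.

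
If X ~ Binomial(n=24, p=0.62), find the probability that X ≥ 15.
0.569815

We have X ~ Binomial(n=24, p=0.62).

For discrete distributions, P(X ≥ 15) = 1 - P(X ≤ 14).

P(X ≤ 14) = 0.430185
P(X ≥ 15) = 1 - 0.430185 = 0.569815

So there's approximately a 57.0% chance that X is at least 15.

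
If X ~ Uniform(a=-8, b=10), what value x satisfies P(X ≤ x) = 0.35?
-1.7000

We have X ~ Uniform(a=-8, b=10).

We want to find x such that P(X ≤ x) = 0.35.

This is the 35th percentile, which means 35% of values fall below this point.

Using the inverse CDF (quantile function):
x = F⁻¹(0.35) = -1.7000

Verification: P(X ≤ -1.7000) = 0.35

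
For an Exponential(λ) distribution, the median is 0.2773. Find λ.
λ = 2.4996

For X ~ Exponential(λ), the CDF is F(x) = 1 - e^(-λx).
The median m satisfies F(m) = 0.5:
1 - e^(-λm) = 0.5
e^(-λm) = 0.5
λm = ln(2)
m = ln(2) / λ

Given m = 0.2773:
λ = ln(2) / 0.2773 = 0.693147 / 0.2773 = 2.4996

Verification: ln(2) / 2.4996 = 0.2773 ✓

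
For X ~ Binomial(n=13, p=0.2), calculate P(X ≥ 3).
0.498348

We have X ~ Binomial(n=13, p=0.2).

For discrete distributions, P(X ≥ 3) = 1 - P(X ≤ 2).

P(X ≤ 2) = 0.501652
P(X ≥ 3) = 1 - 0.501652 = 0.498348

So there's approximately a 49.8% chance that X is at least 3.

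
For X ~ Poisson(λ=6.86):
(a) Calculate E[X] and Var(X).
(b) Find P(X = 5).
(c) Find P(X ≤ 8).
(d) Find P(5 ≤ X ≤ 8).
(a) E[X] = 6.8600, Var(X) = 6.8600
(b) P(X = 5) = 0.132794
(c) P(X ≤ 8) = 0.747153
(d) P(5 ≤ X ≤ 8) = 0.561003

We have X ~ Poisson(λ=6.86).

(a) Moments:
E[X] = 6.8600
Var(X) = 6.8600
σ = √Var(X) = 2.6192

(b) Point probability using PMF:
P(X = 5) = 0.132794

(c) Cumulative probability using CDF:
P(X ≤ 8) = F(8) = 0.747153

(d) Range probability:
P(5 ≤ X ≤ 8) = P(X ≤ 8) - P(X ≤ 4)
                   = F(8) - F(4)
                   = 0.747153 - 0.186151
                   = 0.561003

This means approximately 56.1% of outcomes fall in the interval [5, 8].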